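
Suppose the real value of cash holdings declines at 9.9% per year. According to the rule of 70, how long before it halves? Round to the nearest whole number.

roughly 7 years

Falling at 9.9%, it halves about every 70/9.9 = 7.07 years.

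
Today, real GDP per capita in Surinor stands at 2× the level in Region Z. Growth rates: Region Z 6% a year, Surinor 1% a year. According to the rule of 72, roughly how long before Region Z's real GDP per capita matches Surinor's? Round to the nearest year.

14 years

Region Z gains on Surinor at 6% − 1% = 5 points a year.
At that relative rate the gap halves every 72/5 ≈ 14.40 years.
A 2× gap closes after 1 halving: 1 × 14.40 ≈ 14 years.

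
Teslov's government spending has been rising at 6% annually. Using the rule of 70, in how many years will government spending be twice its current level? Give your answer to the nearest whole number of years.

12 years

At 6%, doubling takes about 70/6 = 11.67 years.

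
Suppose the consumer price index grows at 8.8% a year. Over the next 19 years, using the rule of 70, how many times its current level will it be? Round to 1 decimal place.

Doubling time ≈ 70/8.8 = 7.95 years.
19 years / 7.95 ≈ 2.39 doublings → factor 2^2.39 ≈ 5.2.

approximately 5.2 times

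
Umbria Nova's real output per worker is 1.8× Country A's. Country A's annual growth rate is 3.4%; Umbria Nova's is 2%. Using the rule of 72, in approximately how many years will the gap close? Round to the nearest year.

Country A gains on Umbria Nova at 3.4% − 2% = 1.4 points a year.
At that relative rate the gap halves every 72/1.4 ≈ 51.43 years.
A 1.8× gap takes log₂(1.8) ≈ 0.85 halvings to close: 0.85 × 51.43 ≈ 44 years.

44 years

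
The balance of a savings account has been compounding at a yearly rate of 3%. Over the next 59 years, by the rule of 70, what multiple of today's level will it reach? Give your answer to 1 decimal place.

Doubling time ≈ 70/3 = 23.33 years.
59 years / 23.33 ≈ 2.53 doublings → factor 2^2.53 ≈ 5.8.

approximately 5.8 times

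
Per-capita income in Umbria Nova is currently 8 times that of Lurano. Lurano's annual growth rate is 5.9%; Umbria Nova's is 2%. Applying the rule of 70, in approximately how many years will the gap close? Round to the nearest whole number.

What matters is the difference: 3.9 pp.
Rule of 70 on the gap: the ratio halves every 70/3.9 ≈ 17.95 years.
An 8 times gap closes after 3 halvings: 3 × 17.95 ≈ 54 years.

approximately 54 years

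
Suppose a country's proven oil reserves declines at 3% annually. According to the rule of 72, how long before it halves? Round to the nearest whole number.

The rule works in reverse for decay: 72/3 ≈ 24.00 years to halve.

roughly 24 years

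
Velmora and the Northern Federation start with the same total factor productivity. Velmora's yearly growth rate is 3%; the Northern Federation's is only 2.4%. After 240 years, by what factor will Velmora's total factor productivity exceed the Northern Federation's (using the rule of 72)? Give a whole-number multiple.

≈ 4 times

Rate gap = 3% − 2.4% = 0.6 points.
The ratio doubles every 72/0.6 ≈ 120.00 years.
240/120.00 ≈ 2.00 doublings → ratio ≈ 2^2.00 ≈ 4.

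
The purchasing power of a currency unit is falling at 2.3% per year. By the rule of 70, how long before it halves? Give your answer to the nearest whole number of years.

The rule works in reverse for decay: 70/2.3 ≈ 30.43 years to halve.

30 years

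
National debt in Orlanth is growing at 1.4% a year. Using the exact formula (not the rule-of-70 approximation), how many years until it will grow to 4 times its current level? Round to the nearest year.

100 years

t = ln(4) / ln(1 + 0.014) = 1.3863 / 0.013903 ≈ 99.71.
≈ 100 years.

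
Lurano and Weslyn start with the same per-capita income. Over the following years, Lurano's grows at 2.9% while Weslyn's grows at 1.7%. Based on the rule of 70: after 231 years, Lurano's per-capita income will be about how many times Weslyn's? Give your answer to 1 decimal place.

Lurano pulls ahead at 1.2 pp per year, so the ratio doubles every 70/1.2 ≈ 58.33 years.
In 231 years that's 3.96 doublings: 2^3.96 ≈ 15.6.

15.6 times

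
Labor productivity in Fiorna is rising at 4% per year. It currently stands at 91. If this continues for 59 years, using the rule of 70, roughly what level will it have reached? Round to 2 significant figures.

≈ 940

It doubles every 70/4 ≈ 17.50 years, so 59 years is 3.37 doublings.
2^3.37 ≈ 10.34; 91 × 10.34 ≈ 940.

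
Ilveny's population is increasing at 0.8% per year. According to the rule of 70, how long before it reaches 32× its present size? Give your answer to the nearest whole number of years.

One doubling takes 70/0.8 = 87.50 years.
32 = 2^5, so 5 doublings → 438 years.

around 438 years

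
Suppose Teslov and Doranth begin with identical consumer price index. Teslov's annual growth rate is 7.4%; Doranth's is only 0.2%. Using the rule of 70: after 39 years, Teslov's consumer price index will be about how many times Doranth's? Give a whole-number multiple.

around 16 times

Teslov pulls ahead at 7.2 pp per year, so the ratio doubles every 70/7.2 ≈ 9.72 years.
In 39 years that's 4.01 doublings: 2^4.01 ≈ 16.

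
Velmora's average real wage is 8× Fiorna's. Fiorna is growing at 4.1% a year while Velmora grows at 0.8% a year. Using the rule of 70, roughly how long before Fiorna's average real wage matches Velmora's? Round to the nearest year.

about 64 years

The growth-rate gap is 4.1% − 0.8% = 3.3 percentage points.
So the ratio between them halves every 70/3.3 ≈ 21.21 years.
An 8× gap closes after 3 halvings: 3 × 21.21 ≈ 64 years.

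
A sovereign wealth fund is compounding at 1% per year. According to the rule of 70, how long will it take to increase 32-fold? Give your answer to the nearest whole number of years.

350 years

Doubling time ≈ 70/1 = 70.00 years.
32× is 5 doublings, so 5 × 70.00 ≈ 350 years.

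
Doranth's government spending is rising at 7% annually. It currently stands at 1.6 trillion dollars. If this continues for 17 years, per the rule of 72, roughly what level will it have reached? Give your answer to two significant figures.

roughly 5.0 trillion dollars

It doubles every 72/7 ≈ 10.29 years, so 17 years is 1.65 doublings.
2^1.65 ≈ 3.14; 1.6 × 3.14 ≈ 5.0 trillion dollars.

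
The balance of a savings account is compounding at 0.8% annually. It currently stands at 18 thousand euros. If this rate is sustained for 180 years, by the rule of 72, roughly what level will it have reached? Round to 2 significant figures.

roughly 72 thousand euros

Doubling time ≈ 72/0.8 = 90.00 years.
180 years is 180/90.00 ≈ 2.00 doublings, a factor of 2^2.00 ≈ 4.00.
18 × 4.00 ≈ 72 thousand euros.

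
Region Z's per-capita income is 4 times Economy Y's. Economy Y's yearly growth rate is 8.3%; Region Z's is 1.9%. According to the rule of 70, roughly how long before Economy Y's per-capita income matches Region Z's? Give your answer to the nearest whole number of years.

The growth-rate gap is 8.3% − 1.9% = 6.4 percentage points.
So the ratio between them halves every 70/6.4 ≈ 10.94 years.
A 4 times gap closes after 2 halvings: 2 × 10.94 ≈ 22 years.

roughly 22 years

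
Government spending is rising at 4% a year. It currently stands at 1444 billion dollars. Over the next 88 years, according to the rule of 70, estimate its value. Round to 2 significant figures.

Doubling time ≈ 70/4 = 17.50 years.
88 years is 88/17.50 ≈ 5.03 doublings, a factor of 2^5.03 ≈ 32.67.
1444 × 32.67 ≈ 47000 billion dollars.

roughly 47000 billion dollars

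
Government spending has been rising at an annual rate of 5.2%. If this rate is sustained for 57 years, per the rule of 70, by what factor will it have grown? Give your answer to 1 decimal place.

Doubles every ≈ 13.46 years (70/5.2).
57 years is 4.23 doublings; 2^4.23 ≈ 18.8×.

roughly 18.8 times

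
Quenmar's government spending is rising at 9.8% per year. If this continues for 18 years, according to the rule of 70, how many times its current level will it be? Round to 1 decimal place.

5.7 times

Doubling time ≈ 70/9.8 = 7.14 years.
18 years / 7.14 ≈ 2.52 doublings → factor 2^2.52 ≈ 5.7.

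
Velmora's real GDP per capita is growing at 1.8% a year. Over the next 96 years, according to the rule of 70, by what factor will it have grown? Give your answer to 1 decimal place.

Doubles every ≈ 38.89 years (70/1.8).
96 years is 2.47 doublings; 2^2.47 ≈ 5.5×.

5.5 times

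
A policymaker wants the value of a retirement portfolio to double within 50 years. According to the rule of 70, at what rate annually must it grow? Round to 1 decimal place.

1.4% annually

70 / 50 ≈ 1.40, so about 1.4% annually.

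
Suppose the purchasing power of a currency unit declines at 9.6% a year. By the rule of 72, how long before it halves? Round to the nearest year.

around 8 years

Halving time ≈ 72 / 9.6 = 7.50 → 8 years.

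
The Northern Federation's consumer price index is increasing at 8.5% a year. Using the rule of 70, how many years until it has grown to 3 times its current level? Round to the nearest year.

approximately 13 years

Doubling time ≈ 70/8.5 = 8.24 years.
3× is log₂ 3 ≈ 1.58 doublings, so ≈ 1.58 × 8.24 = 13 years.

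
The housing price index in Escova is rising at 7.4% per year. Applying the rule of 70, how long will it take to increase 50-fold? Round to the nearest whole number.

around 53 years

Doubling time ≈ 70/7.4 = 9.46 years.
50× is log₂ 50 ≈ 5.64 doublings, so ≈ 5.64 × 9.46 = 53 years.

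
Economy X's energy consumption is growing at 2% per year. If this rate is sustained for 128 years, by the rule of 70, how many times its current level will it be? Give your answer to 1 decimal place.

12.6 times

Doubling time ≈ 70/2 = 35.00 years.
128 years / 35.00 ≈ 3.66 doublings → factor 2^3.66 ≈ 12.6.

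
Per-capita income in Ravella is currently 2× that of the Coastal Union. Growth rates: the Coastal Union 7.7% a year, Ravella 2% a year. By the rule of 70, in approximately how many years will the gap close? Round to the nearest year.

What matters is the difference: 5.7 pp.
Rule of 70 on the gap: the ratio halves every 70/5.7 ≈ 12.28 years.
A 2× gap closes after 1 halving: 1 × 12.28 ≈ 12 years.

approximately 12 years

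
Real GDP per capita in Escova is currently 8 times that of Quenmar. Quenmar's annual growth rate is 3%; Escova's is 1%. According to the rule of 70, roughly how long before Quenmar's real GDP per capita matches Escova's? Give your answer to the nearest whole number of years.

≈ 105 years

Quenmar gains on Escova at 3% − 1% = 2 points a year.
At that relative rate the gap halves every 70/2 ≈ 35.00 years.
An 8 times gap closes after 3 halvings: 3 × 35.00 ≈ 105 years.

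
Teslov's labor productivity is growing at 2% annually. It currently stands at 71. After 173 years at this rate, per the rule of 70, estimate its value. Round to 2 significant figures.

2200

It doubles every 70/2 ≈ 35.00 years, so 173 years is 4.94 doublings.
2^4.94 ≈ 30.70; 71 × 30.70 ≈ 2200.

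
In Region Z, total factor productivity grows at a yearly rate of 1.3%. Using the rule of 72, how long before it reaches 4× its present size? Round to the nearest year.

111 years

One doubling takes 72/1.3 = 55.38 years.
4 = 2^2, so 2 doublings → 111 years.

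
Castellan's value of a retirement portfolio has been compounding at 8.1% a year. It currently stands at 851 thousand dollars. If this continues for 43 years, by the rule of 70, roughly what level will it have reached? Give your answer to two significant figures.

≈ 27000 thousand dollars

Doubling time ≈ 70/8.1 = 8.64 years.
43 years is 43/8.64 ≈ 4.98 doublings, a factor of 2^4.98 ≈ 31.56.
851 × 31.56 ≈ 27000 thousand dollars.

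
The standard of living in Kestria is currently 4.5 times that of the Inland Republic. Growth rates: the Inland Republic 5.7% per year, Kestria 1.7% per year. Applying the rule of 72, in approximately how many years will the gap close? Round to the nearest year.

The growth-rate gap is 5.7% − 1.7% = 4 percentage points.
So the ratio between them halves every 72/4 ≈ 18.00 years.
A 4.5 times gap takes log₂(4.5) ≈ 2.17 halvings to close: 2.17 × 18.00 ≈ 39 years.

around 39 years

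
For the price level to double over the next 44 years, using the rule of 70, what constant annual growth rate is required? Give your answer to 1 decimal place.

1.6% annually

70 / 44 ≈ 1.59, so about 1.6% annually.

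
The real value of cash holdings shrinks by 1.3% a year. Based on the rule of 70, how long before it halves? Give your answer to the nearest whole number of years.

approximately 54 years

The rule works in reverse for decay: 70/1.3 ≈ 53.85 years to halve.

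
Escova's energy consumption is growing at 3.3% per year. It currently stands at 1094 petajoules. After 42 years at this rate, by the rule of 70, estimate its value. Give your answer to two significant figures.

around 4300 petajoules

Doubling time ≈ 70/3.3 = 21.21 years.
42 years is 42/21.21 ≈ 1.98 doublings, a factor of 2^1.98 ≈ 3.94.
1094 × 3.94 ≈ 4300 petajoules.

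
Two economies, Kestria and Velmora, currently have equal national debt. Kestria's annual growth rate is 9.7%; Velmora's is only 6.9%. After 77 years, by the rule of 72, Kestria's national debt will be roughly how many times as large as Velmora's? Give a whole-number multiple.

Rate gap = 9.7% − 6.9% = 2.8 points.
The ratio doubles every 72/2.8 ≈ 25.71 years.
77/25.71 ≈ 2.99 doublings → ratio ≈ 2^2.99 ≈ 8.

around 8 times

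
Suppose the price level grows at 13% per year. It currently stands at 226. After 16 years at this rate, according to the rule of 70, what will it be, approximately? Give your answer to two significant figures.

about 1800

It doubles every 70/13 ≈ 5.38 years, so 16 years is 2.97 doublings.
2^2.97 ≈ 7.84; 226 × 7.84 ≈ 1800.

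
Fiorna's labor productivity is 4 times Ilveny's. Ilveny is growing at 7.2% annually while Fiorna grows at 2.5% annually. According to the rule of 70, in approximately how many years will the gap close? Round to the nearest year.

approximately 30 years

What matters is the difference: 4.7 pp.
Rule of 70 on the gap: the ratio halves every 70/4.7 ≈ 14.89 years.
A 4 times gap closes after 2 halvings: 2 × 14.89 ≈ 30 years.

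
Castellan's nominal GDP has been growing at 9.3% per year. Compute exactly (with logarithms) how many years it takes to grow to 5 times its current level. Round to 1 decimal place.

t = ln(5) / ln(1 + 0.093) = 1.6094 / 0.088926 ≈ 18.10.

18.1 years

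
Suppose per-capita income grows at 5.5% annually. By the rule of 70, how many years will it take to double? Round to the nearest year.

roughly 13 years

At 5.5%, doubling takes about 70/5.5 = 12.73 years.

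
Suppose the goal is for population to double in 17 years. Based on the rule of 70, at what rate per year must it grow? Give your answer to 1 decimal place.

70 / 17 ≈ 4.12, so about 4.1% per year.

4.1%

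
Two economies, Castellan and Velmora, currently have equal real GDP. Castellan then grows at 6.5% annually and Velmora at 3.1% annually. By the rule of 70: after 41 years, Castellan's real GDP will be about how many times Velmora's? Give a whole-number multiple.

≈ 4 times

Only the 3.4-point difference matters.
70/3.4 ≈ 20.59 years per doubling of the ratio; 41 years gives 1.99 doublings, so ≈ 4×.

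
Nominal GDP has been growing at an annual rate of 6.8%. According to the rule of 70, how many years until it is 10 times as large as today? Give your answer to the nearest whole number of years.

At 6.8% it doubles every 70/6.8 ≈ 10.29 years.
Reaching 10× takes log₂(10) ≈ 3.32 doublings.
3.32 × 10.29 ≈ 34 years.

approximately 34 years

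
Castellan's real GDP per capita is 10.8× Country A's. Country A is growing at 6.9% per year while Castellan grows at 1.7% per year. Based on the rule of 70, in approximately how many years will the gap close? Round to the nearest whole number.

Country A gains on Castellan at 6.9% − 1.7% = 5.2 points a year.
At that relative rate the gap halves every 70/5.2 ≈ 13.46 years.
A 10.8× gap takes log₂(10.8) ≈ 3.43 halvings to close: 3.43 × 13.46 ≈ 46 years.

roughly 46 years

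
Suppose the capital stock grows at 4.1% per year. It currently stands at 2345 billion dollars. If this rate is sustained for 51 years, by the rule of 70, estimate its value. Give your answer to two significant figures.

It doubles every 70/4.1 ≈ 17.07 years, so 51 years is 2.99 doublings.
2^2.99 ≈ 7.94; 2345 × 7.94 ≈ 19000 billion dollars.

19000 billion dollars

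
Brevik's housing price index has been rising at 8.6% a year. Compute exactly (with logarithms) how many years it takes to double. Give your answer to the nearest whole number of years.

t = ln(2) / ln(1 + 0.086) = 0.6931 / 0.082501 ≈ 8.40.
≈ 8 years.

8 years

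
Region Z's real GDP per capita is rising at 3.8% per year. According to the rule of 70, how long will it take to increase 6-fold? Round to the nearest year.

48 years

One doubling takes 70/3.8 = 18.42 years.
Reaching 6× takes log₂(6) ≈ 2.58 doublings.
2.58 × 18.42 ≈ 48 years.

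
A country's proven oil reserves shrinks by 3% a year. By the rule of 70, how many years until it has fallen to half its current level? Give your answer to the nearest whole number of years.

Halving time ≈ 70 / 3 = 23.33 → 23 years.

around 23 years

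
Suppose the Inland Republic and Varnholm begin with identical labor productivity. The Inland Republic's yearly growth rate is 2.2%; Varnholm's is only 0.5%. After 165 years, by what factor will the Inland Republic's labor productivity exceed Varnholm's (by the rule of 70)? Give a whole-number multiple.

16 times

Rate gap = 2.2% − 0.5% = 1.7 points.
The ratio doubles every 70/1.7 ≈ 41.18 years.
165/41.18 ≈ 4.01 doublings → ratio ≈ 2^4.01 ≈ 16.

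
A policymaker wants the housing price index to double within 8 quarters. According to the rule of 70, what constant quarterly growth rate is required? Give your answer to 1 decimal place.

70 / 8 ≈ 8.75, so about 8.8% per quarter.

8.8%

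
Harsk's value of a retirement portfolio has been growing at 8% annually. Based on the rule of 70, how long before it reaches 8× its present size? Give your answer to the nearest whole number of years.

approximately 26 years

Doubling time ≈ 70/8 = 8.75 years.
8× is 3 doublings, so 3 × 8.75 ≈ 26 years.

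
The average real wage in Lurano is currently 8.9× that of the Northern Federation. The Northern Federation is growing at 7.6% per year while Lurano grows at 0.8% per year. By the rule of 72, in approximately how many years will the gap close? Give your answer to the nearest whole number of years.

What matters is the difference: 6.8 pp.
Rule of 72 on the gap: the ratio halves every 72/6.8 ≈ 10.59 years.
An 8.9× gap takes log₂(8.9) ≈ 3.15 halvings to close: 3.15 × 10.59 ≈ 33 years.

33 years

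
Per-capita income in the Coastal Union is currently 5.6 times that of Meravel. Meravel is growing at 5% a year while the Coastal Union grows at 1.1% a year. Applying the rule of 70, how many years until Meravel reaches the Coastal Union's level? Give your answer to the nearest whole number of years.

approximately 45 years

Meravel gains on the Coastal Union at 5% − 1.1% = 3.9 points a year.
At that relative rate the gap halves every 70/3.9 ≈ 17.95 years.
A 5.6 times gap takes log₂(5.6) ≈ 2.49 halvings to close: 2.49 × 17.95 ≈ 45 years.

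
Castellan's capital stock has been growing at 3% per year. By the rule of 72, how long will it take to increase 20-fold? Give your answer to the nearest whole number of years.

At 3% it doubles every 72/3 ≈ 24.00 years.
Reaching 20× takes log₂(20) ≈ 4.32 doublings.
4.32 × 24.00 ≈ 104 years.

about 104 years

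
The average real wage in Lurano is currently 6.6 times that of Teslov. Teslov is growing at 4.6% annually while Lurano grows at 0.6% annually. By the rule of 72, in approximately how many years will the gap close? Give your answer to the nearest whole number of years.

Teslov gains on Lurano at 4.6% − 0.6% = 4 points a year.
At that relative rate the gap halves every 72/4 ≈ 18.00 years.
A 6.6 times gap takes log₂(6.6) ≈ 2.72 halvings to close: 2.72 × 18.00 ≈ 49 years.

≈ 49 years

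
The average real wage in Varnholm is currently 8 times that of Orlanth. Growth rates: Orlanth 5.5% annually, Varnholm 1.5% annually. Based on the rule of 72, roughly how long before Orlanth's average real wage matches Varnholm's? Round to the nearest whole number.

≈ 54 years

What matters is the difference: 4 pp.
Rule of 72 on the gap: the ratio halves every 72/4 ≈ 18.00 years.
An 8 times gap closes after 3 halvings: 3 × 18.00 ≈ 54 years.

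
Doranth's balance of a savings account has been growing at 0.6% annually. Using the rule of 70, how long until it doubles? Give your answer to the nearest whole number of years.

Doubling time ≈ 70 / 0.6 = 116.67 years.

roughly 117 years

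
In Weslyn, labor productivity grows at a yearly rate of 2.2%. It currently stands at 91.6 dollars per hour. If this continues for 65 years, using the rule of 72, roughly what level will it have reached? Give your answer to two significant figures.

360 dollars per hour

It doubles every 72/2.2 ≈ 32.73 years, so 65 years is 1.99 doublings.
2^1.99 ≈ 3.97; 91.6 × 3.97 ≈ 360 dollars per hour.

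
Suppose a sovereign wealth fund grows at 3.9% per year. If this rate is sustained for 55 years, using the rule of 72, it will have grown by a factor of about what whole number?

8 times

Doubling time ≈ 72/3.9 = 18.46 years.
55/18.46 ≈ 3 doublings, so about 2^3 = 8×.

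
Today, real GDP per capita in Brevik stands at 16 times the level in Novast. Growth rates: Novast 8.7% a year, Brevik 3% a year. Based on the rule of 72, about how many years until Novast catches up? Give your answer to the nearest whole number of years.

The growth-rate gap is 8.7% − 3% = 5.7 percentage points.
So the ratio between them halves every 72/5.7 ≈ 12.63 years.
A 16 times gap closes after 4 halvings: 4 × 12.63 ≈ 51 years.

around 51 years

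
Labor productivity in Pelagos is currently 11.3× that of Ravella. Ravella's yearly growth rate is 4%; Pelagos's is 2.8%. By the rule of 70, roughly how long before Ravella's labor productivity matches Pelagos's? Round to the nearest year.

204 years

Ravella gains on Pelagos at 4% − 2.8% = 1.2 points a year.
At that relative rate the gap halves every 70/1.2 ≈ 58.33 years.
An 11.3× gap takes log₂(11.3) ≈ 3.50 halvings to close: 3.50 × 58.33 ≈ 204 years.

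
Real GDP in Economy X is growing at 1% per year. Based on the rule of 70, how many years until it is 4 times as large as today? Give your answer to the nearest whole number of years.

One doubling takes 70/1 = 70.00 years.
Getting to 4× needs 2 doublings: 2 × 70.00 ≈ 140 years.

140 years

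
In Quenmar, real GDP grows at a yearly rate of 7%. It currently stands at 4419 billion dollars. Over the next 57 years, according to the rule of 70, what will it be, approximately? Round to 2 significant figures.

It doubles every 70/7 ≈ 10.00 years, so 57 years is 5.70 doublings.
2^5.70 ≈ 51.98; 4419 × 51.98 ≈ 230000 billion dollars.

about 230000 billion dollars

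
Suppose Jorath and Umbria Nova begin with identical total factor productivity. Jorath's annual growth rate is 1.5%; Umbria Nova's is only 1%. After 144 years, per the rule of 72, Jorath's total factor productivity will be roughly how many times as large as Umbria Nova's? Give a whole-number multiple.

approximately 2 times

Only the 0.5-point difference matters.
72/0.5 ≈ 144.00 years per doubling of the ratio; 144 years gives 1.00 doublings, so ≈ 2×.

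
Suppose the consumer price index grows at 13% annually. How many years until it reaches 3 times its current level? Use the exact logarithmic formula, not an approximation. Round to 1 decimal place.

9.0 years

t = ln(3) / ln(1 + 0.13) = 1.0986 / 0.122218 ≈ 8.99.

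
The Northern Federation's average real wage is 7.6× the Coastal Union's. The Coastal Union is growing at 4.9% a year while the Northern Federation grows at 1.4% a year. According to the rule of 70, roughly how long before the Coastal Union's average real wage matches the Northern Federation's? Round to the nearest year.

roughly 59 years

The growth-rate gap is 4.9% − 1.4% = 3.5 percentage points.
So the ratio between them halves every 70/3.5 ≈ 20.00 years.
A 7.6× gap takes log₂(7.6) ≈ 2.93 halvings to close: 2.93 × 20.00 ≈ 59 years.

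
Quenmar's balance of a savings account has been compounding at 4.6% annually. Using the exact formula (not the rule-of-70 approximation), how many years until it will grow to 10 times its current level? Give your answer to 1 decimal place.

51.2 years

t = ln(10) / ln(1 + 0.046) = 2.3026 / 0.044973 ≈ 51.20.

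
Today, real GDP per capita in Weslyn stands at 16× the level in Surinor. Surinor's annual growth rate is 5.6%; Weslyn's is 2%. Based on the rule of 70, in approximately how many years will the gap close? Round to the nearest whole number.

about 78 years

What matters is the difference: 3.6 pp.
Rule of 70 on the gap: the ratio halves every 70/3.6 ≈ 19.44 years.
A 16× gap closes after 4 halvings: 4 × 19.44 ≈ 78 years.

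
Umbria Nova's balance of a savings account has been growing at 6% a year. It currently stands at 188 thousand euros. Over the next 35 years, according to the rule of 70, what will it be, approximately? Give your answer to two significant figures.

Doubling time ≈ 70/6 = 11.67 years.
35 years is 35/11.67 ≈ 3.00 doublings, a factor of 2^3.00 ≈ 8.00.
188 × 8.00 ≈ 1500 thousand euros.

1500 thousand euros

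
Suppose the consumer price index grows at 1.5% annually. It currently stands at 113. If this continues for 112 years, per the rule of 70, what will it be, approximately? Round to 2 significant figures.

approximately 600

It doubles every 70/1.5 ≈ 46.67 years, so 112 years is 2.40 doublings.
2^2.40 ≈ 5.28; 113 × 5.28 ≈ 600.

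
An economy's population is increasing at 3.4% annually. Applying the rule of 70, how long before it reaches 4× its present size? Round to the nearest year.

One doubling takes 70/3.4 = 20.59 years.
Getting to 4× needs 2 doublings: 2 × 20.59 ≈ 41 years.

41 years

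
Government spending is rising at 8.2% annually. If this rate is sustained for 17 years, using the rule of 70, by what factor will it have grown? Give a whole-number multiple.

≈ 4 times

70/8.2 ≈ 8.54 years per doubling.
17 years fits 2 doublings: 2^2 = 4.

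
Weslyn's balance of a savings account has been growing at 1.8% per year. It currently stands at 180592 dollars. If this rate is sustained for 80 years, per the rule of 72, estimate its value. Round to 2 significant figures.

≈ 720000 dollars

Doubling time ≈ 72/1.8 = 40.00 years.
80 years is 80/40.00 ≈ 2.00 doublings, a factor of 2^2.00 ≈ 4.00.
180592 × 4.00 ≈ 720000 dollars.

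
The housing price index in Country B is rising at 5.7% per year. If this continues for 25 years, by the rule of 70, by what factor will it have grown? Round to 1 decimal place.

Doubling time ≈ 70/5.7 = 12.28 years.
25 years / 12.28 ≈ 2.04 doublings → factor 2^2.04 ≈ 4.1.

about 4.1 times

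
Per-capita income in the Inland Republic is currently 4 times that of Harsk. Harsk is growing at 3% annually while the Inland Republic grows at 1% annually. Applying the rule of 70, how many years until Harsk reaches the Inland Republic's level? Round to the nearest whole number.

around 70 years

What matters is the difference: 2 pp.
Rule of 70 on the gap: the ratio halves every 70/2 ≈ 35.00 years.
A 4 times gap closes after 2 halvings: 2 × 35.00 ≈ 70 years.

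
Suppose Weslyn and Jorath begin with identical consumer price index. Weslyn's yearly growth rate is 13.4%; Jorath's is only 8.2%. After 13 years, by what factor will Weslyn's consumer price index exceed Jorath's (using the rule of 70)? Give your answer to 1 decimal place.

roughly 2.0 times

Rate gap = 13.4% − 8.2% = 5.2 points.
The ratio doubles every 70/5.2 ≈ 13.46 years.
13/13.46 ≈ 0.97 doublings → ratio ≈ 2^0.97 ≈ 2.0.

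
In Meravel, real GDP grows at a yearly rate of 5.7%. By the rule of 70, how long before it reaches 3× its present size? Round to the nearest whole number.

approximately 19 years

Doubling time ≈ 70/5.7 = 12.28 years.
3× is log₂ 3 ≈ 1.58 doublings, so ≈ 1.58 × 12.28 = 19 years.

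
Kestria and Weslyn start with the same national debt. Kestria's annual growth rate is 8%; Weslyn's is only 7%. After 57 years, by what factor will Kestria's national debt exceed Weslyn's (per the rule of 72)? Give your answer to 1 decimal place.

1.7 times

Only the 1-point difference matters.
72/1 ≈ 72.00 years per doubling of the ratio; 57 years gives 0.79 doublings, so ≈ 1.7×.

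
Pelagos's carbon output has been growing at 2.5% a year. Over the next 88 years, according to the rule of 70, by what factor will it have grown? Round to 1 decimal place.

Doubling time ≈ 70/2.5 = 28.00 years.
88 years / 28.00 ≈ 3.14 doublings → factor 2^3.14 ≈ 8.8.

approximately 8.8 times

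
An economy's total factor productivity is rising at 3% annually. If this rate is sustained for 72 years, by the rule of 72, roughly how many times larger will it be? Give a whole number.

≈ 8 times

72/3 ≈ 24.00 years per doubling.
72 years fits 3 doublings: 2^3 = 8.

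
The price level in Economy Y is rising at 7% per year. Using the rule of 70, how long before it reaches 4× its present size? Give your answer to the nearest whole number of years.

about 20 years

Doubling time ≈ 70/7 = 10.00 years.
4 = 2^2, so 2 doublings → 20 years.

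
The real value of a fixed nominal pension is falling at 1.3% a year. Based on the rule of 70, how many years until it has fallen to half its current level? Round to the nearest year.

about 54 years

Halving time ≈ 70 / 1.3 = 53.85 → 54 years.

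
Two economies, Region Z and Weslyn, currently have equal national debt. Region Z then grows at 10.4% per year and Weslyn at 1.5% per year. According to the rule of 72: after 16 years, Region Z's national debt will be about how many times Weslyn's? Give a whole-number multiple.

≈ 4 times

Region Z pulls ahead at 8.9 pp per year, so the ratio doubles every 72/8.9 ≈ 8.09 years.
In 16 years that's 1.98 doublings: 2^1.98 ≈ 4.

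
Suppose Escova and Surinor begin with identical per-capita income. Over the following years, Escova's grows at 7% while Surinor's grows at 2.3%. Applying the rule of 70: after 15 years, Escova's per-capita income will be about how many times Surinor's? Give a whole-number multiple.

around 2 times

Rate gap = 7% − 2.3% = 4.7 points.
The ratio doubles every 70/4.7 ≈ 14.89 years.
15/14.89 ≈ 1.01 doublings → ratio ≈ 2^1.01 ≈ 2.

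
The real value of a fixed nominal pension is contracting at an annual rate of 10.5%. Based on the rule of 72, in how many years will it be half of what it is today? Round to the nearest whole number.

Halving time ≈ 72 / 10.5 = 6.86 → 7 years.

7 years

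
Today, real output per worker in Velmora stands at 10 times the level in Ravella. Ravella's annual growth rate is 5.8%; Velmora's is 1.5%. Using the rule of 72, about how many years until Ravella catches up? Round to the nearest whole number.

Ravella gains on Velmora at 5.8% − 1.5% = 4.3 points a year.
At that relative rate the gap halves every 72/4.3 ≈ 16.74 years.
A 10 times gap takes log₂(10) ≈ 3.32 halvings to close: 3.32 × 16.74 ≈ 56 years.

around 56 years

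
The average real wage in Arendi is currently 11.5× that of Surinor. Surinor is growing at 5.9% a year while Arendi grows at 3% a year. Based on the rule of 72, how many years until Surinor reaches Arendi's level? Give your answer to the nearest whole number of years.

about 87 years

Surinor gains on Arendi at 5.9% − 3% = 2.9 points a year.
At that relative rate the gap halves every 72/2.9 ≈ 24.83 years.
An 11.5× gap takes log₂(11.5) ≈ 3.52 halvings to close: 3.52 × 24.83 ≈ 87 years.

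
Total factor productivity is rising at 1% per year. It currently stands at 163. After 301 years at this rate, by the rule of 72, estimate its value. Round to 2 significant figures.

roughly 3000

It doubles every 72/1 ≈ 72.00 years, so 301 years is 4.18 doublings.
2^4.18 ≈ 18.13; 163 × 18.13 ≈ 3000.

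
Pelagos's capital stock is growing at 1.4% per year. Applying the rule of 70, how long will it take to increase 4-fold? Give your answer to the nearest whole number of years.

100 years

Doubling time ≈ 70/1.4 = 50.00 years.
Getting to 4× needs 2 doublings: 2 × 50.00 ≈ 100 years.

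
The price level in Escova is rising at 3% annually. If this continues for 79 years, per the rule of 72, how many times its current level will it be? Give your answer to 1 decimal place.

9.8 times

Doubling time ≈ 72/3 = 24.00 years.
79 years / 24.00 ≈ 3.29 doublings → factor 2^3.29 ≈ 9.8.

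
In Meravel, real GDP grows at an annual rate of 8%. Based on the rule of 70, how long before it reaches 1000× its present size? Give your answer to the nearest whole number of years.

Doubling time ≈ 70/8 = 8.75 years.
Reaching 1000× takes log₂(1000) ≈ 9.97 doublings.
9.97 × 8.75 ≈ 87 years.

≈ 87 years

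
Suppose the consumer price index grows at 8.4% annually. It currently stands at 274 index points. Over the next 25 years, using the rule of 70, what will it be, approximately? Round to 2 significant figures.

It doubles every 70/8.4 ≈ 8.33 years, so 25 years is 3.00 doublings.
2^3.00 ≈ 8.00; 274 × 8.00 ≈ 2200 index points.

2200 index points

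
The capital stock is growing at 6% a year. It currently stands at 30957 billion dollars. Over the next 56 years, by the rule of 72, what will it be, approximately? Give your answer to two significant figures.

It doubles every 72/6 ≈ 12.00 years, so 56 years is 4.67 doublings.
2^4.67 ≈ 25.46; 30957 × 25.46 ≈ 790000 billion dollars.

≈ 790000 billion dollars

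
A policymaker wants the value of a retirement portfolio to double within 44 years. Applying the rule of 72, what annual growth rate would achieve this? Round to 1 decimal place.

about 1.6%

72 / 44 ≈ 1.64, so about 1.6% a year.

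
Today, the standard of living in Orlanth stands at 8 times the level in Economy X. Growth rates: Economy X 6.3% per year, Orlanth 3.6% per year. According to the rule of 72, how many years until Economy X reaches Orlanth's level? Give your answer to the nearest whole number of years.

roughly 80 years

What matters is the difference: 2.7 pp.
Rule of 72 on the gap: the ratio halves every 72/2.7 ≈ 26.67 years.
An 8 times gap closes after 3 halvings: 3 × 26.67 ≈ 80 years.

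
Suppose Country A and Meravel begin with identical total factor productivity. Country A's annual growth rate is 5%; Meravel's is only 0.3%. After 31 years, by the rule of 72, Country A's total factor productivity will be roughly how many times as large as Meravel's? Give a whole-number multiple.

≈ 4 times

Only the 4.7-point difference matters.
72/4.7 ≈ 15.32 years per doubling of the ratio; 31 years gives 2.02 doublings, so ≈ 4×.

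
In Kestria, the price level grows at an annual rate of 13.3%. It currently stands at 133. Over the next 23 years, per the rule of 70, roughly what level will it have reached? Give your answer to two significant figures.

It doubles every 70/13.3 ≈ 5.26 years, so 23 years is 4.37 doublings.
2^4.37 ≈ 20.68; 133 × 20.68 ≈ 2800.

approximately 2800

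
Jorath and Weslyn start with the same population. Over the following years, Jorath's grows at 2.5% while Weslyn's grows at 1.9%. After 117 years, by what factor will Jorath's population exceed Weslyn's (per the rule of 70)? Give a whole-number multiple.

approximately 2 times

Jorath pulls ahead at 0.6 pp per year, so the ratio doubles every 70/0.6 ≈ 116.67 years.
In 117 years that's 1.00 doublings: 2^1.00 ≈ 2.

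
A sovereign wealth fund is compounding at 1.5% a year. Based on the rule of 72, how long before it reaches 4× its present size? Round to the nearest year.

roughly 96 years

At 1.5% it doubles every 72/1.5 ≈ 48.00 years.
Getting to 4× needs 2 doublings: 2 × 48.00 ≈ 96 years.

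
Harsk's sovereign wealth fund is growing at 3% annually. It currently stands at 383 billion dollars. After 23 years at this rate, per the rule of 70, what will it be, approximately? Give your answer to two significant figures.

Doubling time ≈ 70/3 = 23.33 years.
23 years is 23/23.33 ≈ 0.99 doublings, a factor of 2^0.99 ≈ 1.99.
383 × 1.99 ≈ 760 billion dollars.

≈ 760 billion dollars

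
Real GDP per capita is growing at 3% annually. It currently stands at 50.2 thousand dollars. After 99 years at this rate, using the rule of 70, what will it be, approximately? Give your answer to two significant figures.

Doubling time ≈ 70/3 = 23.33 years.
99 years is 99/23.33 ≈ 4.24 doublings, a factor of 2^4.24 ≈ 18.90.
50.2 × 18.90 ≈ 950 thousand dollars.

about 950 thousand dollars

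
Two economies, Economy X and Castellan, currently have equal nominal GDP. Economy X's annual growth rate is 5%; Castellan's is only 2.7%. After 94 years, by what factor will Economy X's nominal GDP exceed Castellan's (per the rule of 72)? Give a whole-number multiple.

8 times

Rate gap = 5% − 2.7% = 2.3 points.
The ratio doubles every 72/2.3 ≈ 31.30 years.
94/31.30 ≈ 3.00 doublings → ratio ≈ 2^3.00 ≈ 8.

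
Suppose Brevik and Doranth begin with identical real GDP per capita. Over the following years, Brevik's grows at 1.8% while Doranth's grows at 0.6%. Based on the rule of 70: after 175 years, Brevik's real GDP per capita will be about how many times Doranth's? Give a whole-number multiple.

8 times

Brevik pulls ahead at 1.2 pp per year, so the ratio doubles every 70/1.2 ≈ 58.33 years.
In 175 years that's 3.00 doublings: 2^3.00 ≈ 8.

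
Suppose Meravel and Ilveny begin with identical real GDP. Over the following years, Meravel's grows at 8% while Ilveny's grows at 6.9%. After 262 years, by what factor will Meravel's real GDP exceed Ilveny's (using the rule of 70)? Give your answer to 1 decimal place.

roughly 17.4 times

Meravel pulls ahead at 1.1 pp per year, so the ratio doubles every 70/1.1 ≈ 63.64 years.
In 262 years that's 4.12 doublings: 2^4.12 ≈ 17.4.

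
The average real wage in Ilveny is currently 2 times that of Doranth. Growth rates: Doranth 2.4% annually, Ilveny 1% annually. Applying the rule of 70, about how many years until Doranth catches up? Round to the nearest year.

The growth-rate gap is 2.4% − 1% = 1.4 percentage points.
So the ratio between them halves every 70/1.4 ≈ 50.00 years.
A 2 times gap closes after 1 halving: 1 × 50.00 ≈ 50 years.

50 years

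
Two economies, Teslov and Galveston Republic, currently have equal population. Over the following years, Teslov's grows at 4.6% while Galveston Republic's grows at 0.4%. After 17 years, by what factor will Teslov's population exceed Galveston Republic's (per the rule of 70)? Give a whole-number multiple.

Teslov pulls ahead at 4.2 pp per year, so the ratio doubles every 70/4.2 ≈ 16.67 years.
In 17 years that's 1.02 doublings: 2^1.02 ≈ 2.

≈ 2 times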